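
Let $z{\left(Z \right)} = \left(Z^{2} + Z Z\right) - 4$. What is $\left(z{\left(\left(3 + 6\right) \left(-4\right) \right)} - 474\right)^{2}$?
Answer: $4468996$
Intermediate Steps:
$z{\left(Z \right)} = -4 + 2 Z^{2}$ ($z{\left(Z \right)} = \left(Z^{2} + Z^{2}\right) - 4 = 2 Z^{2} - 4 = -4 + 2 Z^{2}$)
$\left(z{\left(\left(3 + 6\right) \left(-4\right) \right)} - 474\right)^{2} = \left(\left(-4 + 2 \left(\left(3 + 6\right) \left(-4\right)\right)^{2}\right) - 474\right)^{2} = \left(\left(-4 + 2 \left(9 \left(-4\right)\right)^{2}\right) - 474\right)^{2} = \left(\left(-4 + 2 \left(-36\right)^{2}\right) - 474\right)^{2} = \left(\left(-4 + 2 \cdot 1296\right) - 474\right)^{2} = \left(\left(-4 + 2592\right) - 474\right)^{2} = \left(2588 - 474\right)^{2} = 2114^{2} = 4468996$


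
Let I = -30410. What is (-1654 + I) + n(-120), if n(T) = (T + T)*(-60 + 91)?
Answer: -39504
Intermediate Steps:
n(T) = 62*T (n(T) = (2*T)*31 = 62*T)
(-1654 + I) + n(-120) = (-1654 - 30410) + 62*(-120) = -32064 - 7440 = -39504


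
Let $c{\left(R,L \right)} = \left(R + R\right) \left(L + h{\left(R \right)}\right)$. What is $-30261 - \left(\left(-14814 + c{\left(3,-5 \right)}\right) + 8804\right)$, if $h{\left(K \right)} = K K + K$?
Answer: $-24293$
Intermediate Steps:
$h{\left(K \right)} = K + K^{2}$ ($h{\left(K \right)} = K^{2} + K = K + K^{2}$)
$c{\left(R,L \right)} = 2 R \left(L + R \left(1 + R\right)\right)$ ($c{\left(R,L \right)} = \left(R + R\right) \left(L + R \left(1 + R\right)\right) = 2 R \left(L + R \left(1 + R\right)\right)$)
$-30261 - \left(\left(-14814 + c{\left(3,-5 \right)}\right) + 8804\right) = -30261 - \left(\left(-14814 + 2 \cdot 3 \left(-5 + 3 \left(1 + 3\right)\right)\right) + 8804\right) = -30261 - \left(\left(-14814 + 2 \cdot 3 \left(-5 + 3 \cdot 4\right)\right) + 8804\right) = -30261 - \left(\left(-14814 + 2 \cdot 3 \left(-5 + 12\right)\right) + 8804\right) = -30261 - \left(\left(-14814 + 2 \cdot 3 \cdot 7\right) + 8804\right) = -30261 - \left(\left(-14814 + 42\right) + 8804\right) = -30261 - \left(-14772 + 8804\right) = -30261 - -5968 = -30261 + 5968 = -24293$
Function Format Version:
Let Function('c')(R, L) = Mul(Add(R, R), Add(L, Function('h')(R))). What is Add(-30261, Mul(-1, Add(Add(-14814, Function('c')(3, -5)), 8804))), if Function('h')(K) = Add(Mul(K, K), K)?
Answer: -24293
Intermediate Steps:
Function('h')(K) = Add(K, Pow(K, 2)) (Function('h')(K) = Add(Pow(K, 2), K) = Add(K, Pow(K, 2)))
Function('c')(R, L) = Mul(2, R, Add(L, Mul(R, Add(1, R)))) (Function('c')(R, L) = Mul(Add(R, R), Add(L, Mul(R, Add(1, R)))) = Mul(Mul(2, R), Add(L, Mul(R, Add(1, R)))) = Mul(2, R, Add(L, Mul(R, Add(1, R)))))
Add(-30261, Mul(-1, Add(Add(-14814, Function('c')(3, -5)), 8804))) = Add(-30261, Mul(-1, Add(Add(-14814, Mul(2, 3, Add(-5, Mul(3, Add(1, 3))))), 8804))) = Add(-30261, Mul(-1, Add(Add(-14814, Mul(2, 3, Add(-5, Mul(3, 4)))), 8804))) = Add(-30261, Mul(-1, Add(Add(-14814, Mul(2, 3, Add(-5, 12))), 8804))) = Add(-30261, Mul(-1, Add(Add(-14814, Mul(2, 3, 7)), 8804))) = Add(-30261, Mul(-1, Add(Add(-14814, 42), 8804))) = Add(-30261, Mul(-1, Add(-14772, 8804))) = Add(-30261, Mul(-1, -5968)) = Add(-30261, 5968) = -24293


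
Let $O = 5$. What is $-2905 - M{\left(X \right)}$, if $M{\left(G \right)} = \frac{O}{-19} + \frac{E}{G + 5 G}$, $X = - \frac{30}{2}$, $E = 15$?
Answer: $- \frac{331121}{114} \approx -2904.6$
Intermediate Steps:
$X = -15$ ($X = \left(-30\right) \frac{1}{2} = -15$)
$M{\left(G \right)} = - \frac{5}{19} + \frac{5}{2 G}$ ($M{\left(G \right)} = \frac{5}{-19} + \frac{15}{G + 5 G} = 5 \left(- \frac{1}{19}\right) + \frac{15}{6 G} = - \frac{5}{19} + 15 \frac{1}{6 G} = - \frac{5}{19} + \frac{5}{2 G}$)
$-2905 - M{\left(X \right)} = -2905 - \frac{5 \left(19 - -30\right)}{38 \left(-15\right)} = -2905 - \frac{5}{38} \left(- \frac{1}{15}\right) \left(19 + 30\right) = -2905 - \frac{5}{38} \left(- \frac{1}{15}\right) 49 = -2905 - - \frac{49}{114} = -2905 + \frac{49}{114} = - \frac{331121}{114}$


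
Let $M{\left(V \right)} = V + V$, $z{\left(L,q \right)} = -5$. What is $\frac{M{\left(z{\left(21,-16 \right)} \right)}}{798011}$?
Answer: $- \frac{10}{798011} \approx -1.2531 \cdot 10^{-5}$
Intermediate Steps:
$M{\left(V \right)} = 2 V$
$\frac{M{\left(z{\left(21,-16 \right)} \right)}}{798011} = \frac{2 \left(-5\right)}{798011} = \left(-10\right) \frac{1}{798011} = - \frac{10}{798011}$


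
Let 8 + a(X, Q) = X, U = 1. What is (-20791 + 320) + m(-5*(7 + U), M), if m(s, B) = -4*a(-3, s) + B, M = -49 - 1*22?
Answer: -20498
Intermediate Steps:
a(X, Q) = -8 + X
M = -71 (M = -49 - 22 = -71)
m(s, B) = 44 + B (m(s, B) = -4*(-8 - 3) + B = -4*(-11) + B = 44 + B)
(-20791 + 320) + m(-5*(7 + U), M) = (-20791 + 320) + (44 - 71) = -20471 - 27 = -20498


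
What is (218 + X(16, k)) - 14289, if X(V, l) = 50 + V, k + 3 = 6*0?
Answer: -14005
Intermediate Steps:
k = -3 (k = -3 + 6*0 = -3 + 0 = -3)
(218 + X(16, k)) - 14289 = (218 + (50 + 16)) - 14289 = (218 + 66) - 14289 = 284 - 14289 = -14005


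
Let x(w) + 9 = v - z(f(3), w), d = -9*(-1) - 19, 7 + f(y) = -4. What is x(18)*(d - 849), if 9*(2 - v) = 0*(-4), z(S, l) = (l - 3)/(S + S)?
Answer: 119401/22 ≈ 5427.3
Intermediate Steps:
f(y) = -11 (f(y) = -7 - 4 = -11)
z(S, l) = (-3 + l)/(2*S) (z(S, l) = (-3 + l)/((2*S)) = (-3 + l)*(1/(2*S)) = (-3 + l)/(2*S))
v = 2 (v = 2 - 0*(-4) = 2 - 1/9*0 = 2 + 0 = 2)
d = -10 (d = 9 - 19 = -10)
x(w) = -157/22 + w/22 (x(w) = -9 + (2 - (-3 + w)/(2*(-11))) = -9 + (2 - (-1)*(-3 + w)/(2*11)) = -9 + (2 - (3/22 - w/22)) = -9 + (2 + (-3/22 + w/22)) = -9 + (41/22 + w/22) = -157/22 + w/22)
x(18)*(d - 849) = (-157/22 + (1/22)*18)*(-10 - 849) = (-157/22 + 9/11)*(-859) = -139/22*(-859) = 119401/22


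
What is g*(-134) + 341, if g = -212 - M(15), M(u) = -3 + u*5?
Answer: 38397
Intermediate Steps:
M(u) = -3 + 5*u
g = -284 (g = -212 - (-3 + 5*15) = -212 - (-3 + 75) = -212 - 1*72 = -212 - 72 = -284)
g*(-134) + 341 = -284*(-134) + 341 = 38056 + 341 = 38397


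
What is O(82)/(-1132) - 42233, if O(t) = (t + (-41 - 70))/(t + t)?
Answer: -7840471955/185648 ≈ -42233.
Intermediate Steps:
O(t) = (-111 + t)/(2*t) (O(t) = (t - 111)/((2*t)) = (-111 + t)*(1/(2*t)) = (-111 + t)/(2*t))
O(82)/(-1132) - 42233 = ((1/2)*(-111 + 82)/82)/(-1132) - 42233 = ((1/2)*(1/82)*(-29))*(-1/1132) - 42233 = -29/164*(-1/1132) - 42233 = 29/185648 - 42233 = -7840471955/185648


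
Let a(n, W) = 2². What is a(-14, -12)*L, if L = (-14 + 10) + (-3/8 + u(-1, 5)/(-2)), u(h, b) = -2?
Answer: -27/2 ≈ -13.500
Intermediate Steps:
a(n, W) = 4
L = -27/8 (L = (-14 + 10) + (-3/8 - 2/(-2)) = -4 + (-3*⅛ - 2*(-½)) = -4 + (-3/8 + 1) = -4 + 5/8 = -27/8 ≈ -3.3750)
a(-14, -12)*L = 4*(-27/8) = -27/2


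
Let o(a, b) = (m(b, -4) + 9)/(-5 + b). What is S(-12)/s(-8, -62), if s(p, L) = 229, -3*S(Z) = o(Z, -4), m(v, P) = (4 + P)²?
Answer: 1/687 ≈ 0.0014556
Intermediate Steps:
o(a, b) = 9/(-5 + b) (o(a, b) = ((4 - 4)² + 9)/(-5 + b) = (0² + 9)/(-5 + b) = (0 + 9)/(-5 + b) = 9/(-5 + b))
S(Z) = ⅓ (S(Z) = -3/(-5 - 4) = -3/(-9) = -3*(-1)/9 = -⅓*(-1) = ⅓)
S(-12)/s(-8, -62) = (⅓)/229 = (⅓)*(1/229) = 1/687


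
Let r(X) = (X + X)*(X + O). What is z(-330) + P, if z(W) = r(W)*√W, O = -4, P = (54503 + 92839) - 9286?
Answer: 138056 + 220440*I*√330 ≈ 1.3806e+5 + 4.0045e+6*I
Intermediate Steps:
P = 138056 (P = 147342 - 9286 = 138056)
r(X) = 2*X*(-4 + X) (r(X) = (X + X)*(X - 4) = (2*X)*(-4 + X) = 2*X*(-4 + X))
z(W) = 2*W^(3/2)*(-4 + W) (z(W) = (2*W*(-4 + W))*√W = 2*W^(3/2)*(-4 + W))
z(-330) + P = 2*(-330)^(3/2)*(-4 - 330) + 138056 = 2*(-330*I*√330)*(-334) + 138056 = 220440*I*√330 + 138056 = 138056 + 220440*I*√330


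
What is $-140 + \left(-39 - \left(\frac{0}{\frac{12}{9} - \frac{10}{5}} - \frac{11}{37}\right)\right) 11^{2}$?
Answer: $- \frac{178452}{37} \approx -4823.0$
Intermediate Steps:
$-140 + \left(-39 - \left(\frac{0}{\frac{12}{9} - \frac{10}{5}} - \frac{11}{37}\right)\right) 11^{2} = -140 + \left(-39 - \left(\frac{0}{12 \cdot \frac{1}{9} - 2} - \frac{11}{37}\right)\right) 121 = -140 + \left(-39 - \left(\frac{0}{\frac{4}{3} - 2} - \frac{11}{37}\right)\right) 121 = -140 + \left(-39 - \left(\frac{0}{- \frac{2}{3}} - \frac{11}{37}\right)\right) 121 = -140 + \left(-39 - \left(0 \left(- \frac{3}{2}\right) - \frac{11}{37}\right)\right) 121 = -140 + \left(-39 - \left(0 - \frac{11}{37}\right)\right) 121 = -140 + \left(-39 - - \frac{11}{37}\right) 121 = -140 + \left(-39 + \frac{11}{37}\right) 121 = -140 - \frac{173272}{37} = - \frac{178452}{37}$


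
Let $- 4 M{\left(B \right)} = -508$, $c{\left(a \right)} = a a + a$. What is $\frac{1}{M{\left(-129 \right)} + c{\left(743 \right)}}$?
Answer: $\frac{1}{552919} \approx 1.8086 \cdot 10^{-6}$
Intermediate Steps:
$c{\left(a \right)} = a + a^{2}$ ($c{\left(a \right)} = a^{2} + a = a + a^{2}$)
$M{\left(B \right)} = 127$ ($M{\left(B \right)} = \left(- \frac{1}{4}\right) \left(-508\right) = 127$)
$\frac{1}{M{\left(-129 \right)} + c{\left(743 \right)}} = \frac{1}{127 + 743 \left(1 + 743\right)} = \frac{1}{127 + 743 \cdot 744} = \frac{1}{127 + 552792} = \frac{1}{552919}$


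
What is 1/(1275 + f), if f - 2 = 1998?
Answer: 1/3275 ≈ 0.00030534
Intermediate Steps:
f = 2000 (f = 2 + 1998 = 2000)
1/(1275 + f) = 1/(1275 + 2000) = 1/3275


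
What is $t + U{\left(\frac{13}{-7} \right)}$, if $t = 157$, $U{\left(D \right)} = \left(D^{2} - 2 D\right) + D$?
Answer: $\frac{7953}{49} \approx 162.31$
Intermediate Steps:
$U{\left(D \right)} = D^{2} - D$
$t + U{\left(\frac{13}{-7} \right)} = 157 + \frac{13}{-7} \left(-1 + \frac{13}{-7}\right) = 157 + 13 \left(- \frac{1}{7}\right) \left(-1 + 13 \left(- \frac{1}{7}\right)\right) = 157 - \frac{13 \left(-1 - \frac{13}{7}\right)}{7} = 157 - - \frac{260}{49} = 157 + \frac{260}{49} = \frac{7953}{49}$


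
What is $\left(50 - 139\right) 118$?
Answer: $-10502$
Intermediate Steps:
$\left(50 - 139\right) 118 = \left(-89\right) 118 = -10502$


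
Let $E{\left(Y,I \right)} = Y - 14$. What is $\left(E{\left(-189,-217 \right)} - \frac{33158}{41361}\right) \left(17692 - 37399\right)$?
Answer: $\frac{55372997929}{13787} \approx 4.0163 \cdot 10^{6}$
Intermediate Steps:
$E{\left(Y,I \right)} = -14 + Y$
$\left(E{\left(-189,-217 \right)} - \frac{33158}{41361}\right) \left(17692 - 37399\right) = \left(\left(-14 - 189\right) - \frac{33158}{41361}\right) \left(17692 - 37399\right) = \left(-203 - \frac{33158}{41361}\right) \left(-19707\right) = \left(- \frac{8429441}{41361}\right) \left(-19707\right) = \frac{55372997929}{13787}$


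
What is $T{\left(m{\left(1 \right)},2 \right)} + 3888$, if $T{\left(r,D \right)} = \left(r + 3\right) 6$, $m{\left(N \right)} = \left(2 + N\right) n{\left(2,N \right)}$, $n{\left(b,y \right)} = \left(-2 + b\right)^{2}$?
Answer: $3906$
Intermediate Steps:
$m{\left(N \right)} = 0$ ($m{\left(N \right)} = \left(2 + N\right) \left(-2 + 2\right)^{2} = \left(2 + N\right) 0^{2} = \left(2 + N\right) 0 = 0$)
$T{\left(r,D \right)} = 18 + 6 r$ ($T{\left(r,D \right)} = \left(3 + r\right) 6 = 18 + 6 r$)
$T{\left(m{\left(1 \right)},2 \right)} + 3888 = \left(18 + 6 \cdot 0\right) + 3888 = \left(18 + 0\right) + 3888 = 18 + 3888 = 3906$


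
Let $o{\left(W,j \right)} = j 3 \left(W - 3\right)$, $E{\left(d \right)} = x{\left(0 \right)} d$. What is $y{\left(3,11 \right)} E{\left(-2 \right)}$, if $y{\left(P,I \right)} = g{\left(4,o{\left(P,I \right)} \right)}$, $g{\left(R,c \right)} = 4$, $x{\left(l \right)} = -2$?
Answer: $16$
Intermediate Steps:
$E{\left(d \right)} = - 2 d$
$o{\left(W,j \right)} = 3 j \left(-3 + W\right)$ ($o{\left(W,j \right)} = 3 j \left(W - 3\right) = 3 j \left(-3 + W\right)$)
$y{\left(P,I \right)} = 4$
$y{\left(3,11 \right)} E{\left(-2 \right)} = 4 \left(\left(-2\right) \left(-2\right)\right) = 4 \cdot 4 = 16$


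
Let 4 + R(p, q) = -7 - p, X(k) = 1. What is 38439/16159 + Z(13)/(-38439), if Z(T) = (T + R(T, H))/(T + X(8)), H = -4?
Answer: 20685971843/8695901214 ≈ 2.3788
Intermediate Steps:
R(p, q) = -11 - p (R(p, q) = -4 + (-7 - p) = -11 - p)
Z(T) = -11/(1 + T) (Z(T) = (T + (-11 - T))/(T + 1) = -11/(1 + T))
38439/16159 + Z(13)/(-38439) = 38439/16159 - 11/(1 + 13)/(-38439) = 38439*(1/16159) - 11/14*(-1/38439) = 38439/16159 - 11*1/14*(-1/38439) = 38439/16159 - 11/14*(-1/38439) = 38439/16159 + 11/538146 = 20685971843/8695901214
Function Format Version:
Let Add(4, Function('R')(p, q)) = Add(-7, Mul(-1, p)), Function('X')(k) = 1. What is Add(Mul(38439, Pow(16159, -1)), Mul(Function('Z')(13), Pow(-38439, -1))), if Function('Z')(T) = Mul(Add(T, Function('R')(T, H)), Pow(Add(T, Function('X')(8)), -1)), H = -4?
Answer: Rational(20685971843, 8695901214) ≈ 2.3788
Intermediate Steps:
Function('R')(p, q) = Add(-11, Mul(-1, p)) (Function('R')(p, q) = Add(-4, Add(-7, Mul(-1, p))) = Add(-11, Mul(-1, p)))
Function('Z')(T) = Mul(-11, Pow(Add(1, T), -1)) (Function('Z')(T) = Mul(Add(T, Add(-11, Mul(-1, T))), Pow(Add(T, 1), -1)) = Mul(-11, Pow(Add(1, T), -1)))
Add(Mul(38439, Pow(16159, -1)), Mul(Function('Z')(13), Pow(-38439, -1))) = Add(Mul(38439, Pow(16159, -1)), Mul(Mul(-11, Pow(Add(1, 13), -1)), Pow(-38439, -1))) = Add(Mul(38439, Rational(1, 16159)), Mul(Mul(-11, Pow(14, -1)), Rational(-1, 38439))) = Add(Rational(38439, 16159), Mul(Mul(-11, Rational(1, 14)), Rational(-1, 38439))) = Add(Rational(38439, 16159), Mul(Rational(-11, 14), Rational(-1, 38439))) = Add(Rational(38439, 16159), Rational(11, 538146)) = Rational(20685971843, 8695901214)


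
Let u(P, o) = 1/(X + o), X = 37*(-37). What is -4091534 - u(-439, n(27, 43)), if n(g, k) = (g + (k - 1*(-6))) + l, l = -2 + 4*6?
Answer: -5200339713/1271 ≈ -4.0915e+6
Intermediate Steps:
l = 22 (l = -2 + 24 = 22)
X = -1369
n(g, k) = 28 + g + k (n(g, k) = (g + (k - 1*(-6))) + 22 = (g + (k + 6)) + 22 = (g + (6 + k)) + 22 = (6 + g + k) + 22 = 28 + g + k)
u(P, o) = 1/(-1369 + o)
-4091534 - u(-439, n(27, 43)) = -4091534 - 1/(-1369 + (28 + 27 + 43)) = -4091534 - 1/(-1369 + 98) = -4091534 - 1/(-1271) = -4091534 - 1*(-1/1271) = -4091534 + 1/1271 = -5200339713/1271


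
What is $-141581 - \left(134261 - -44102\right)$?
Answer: $-319944$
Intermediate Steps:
$-141581 - \left(134261 - -44102\right) = -141581 - \left(134261 + 44102\right) = -141581 - 178363 = -319944$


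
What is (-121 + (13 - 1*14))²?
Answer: 14884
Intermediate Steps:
(-121 + (13 - 1*14))² = (-121 + (13 - 14))² = (-121 - 1)² = (-122)² = 14884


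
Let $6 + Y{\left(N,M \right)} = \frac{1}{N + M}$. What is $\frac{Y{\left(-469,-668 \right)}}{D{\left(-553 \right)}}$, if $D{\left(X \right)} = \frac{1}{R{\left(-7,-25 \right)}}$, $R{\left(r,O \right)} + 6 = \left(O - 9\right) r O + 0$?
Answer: $\frac{40637788}{1137} \approx 35741.0$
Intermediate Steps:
$Y{\left(N,M \right)} = -6 + \frac{1}{M + N}$ ($Y{\left(N,M \right)} = -6 + \frac{1}{N + M} = -6 + \frac{1}{M + N}$)
$R{\left(r,O \right)} = -6 + O r \left(-9 + O\right)$ ($R{\left(r,O \right)} = -6 + \left(\left(O - 9\right) r O + 0\right) = -6 + \left(\left(-9 + O\right) r O + 0\right) = -6 + \left(r \left(-9 + O\right) O + 0\right) = -6 + \left(O r \left(-9 + O\right) + 0\right) = -6 + O r \left(-9 + O\right)$)
$D{\left(X \right)} = - \frac{1}{5956}$ ($D{\left(X \right)} = \frac{1}{-6 - 7 \left(-25\right)^{2} - \left(-225\right) \left(-7\right)} = \frac{1}{-6 - 4375 - 1575} = \frac{1}{-5956} = - \frac{1}{5956}$)
$\frac{Y{\left(-469,-668 \right)}}{D{\left(-553 \right)}} = \frac{\frac{1}{-668 - 469} \left(1 - -4008 - -2814\right)}{- \frac{1}{5956}} = \frac{1 + 4008 + 2814}{-1137} \left(-5956\right) = \left(- \frac{1}{1137}\right) 6823 \left(-5956\right) = \left(- \frac{6823}{1137}\right) \left(-5956\right) = \frac{40637788}{1137}$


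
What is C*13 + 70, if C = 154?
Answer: 2072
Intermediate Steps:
C*13 + 70 = 154*13 + 70 = 2002 + 70 = 2072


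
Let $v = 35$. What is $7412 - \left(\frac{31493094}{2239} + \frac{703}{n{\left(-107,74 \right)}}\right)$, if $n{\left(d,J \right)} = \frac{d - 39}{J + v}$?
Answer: $- \frac{2003485543}{326894} \approx -6128.9$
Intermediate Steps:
$n{\left(d,J \right)} = \frac{-39 + d}{35 + J}$ ($n{\left(d,J \right)} = \frac{d - 39}{J + 35} = \frac{-39 + d}{35 + J}$)
$7412 - \left(\frac{31493094}{2239} + \frac{703}{n{\left(-107,74 \right)}}\right) = 7412 - \left(\frac{31493094}{2239} + \frac{703 \left(35 + 74\right)}{-39 - 107}\right) = 7412 - \left(\frac{31493094}{2239} - \frac{76627}{146}\right) = 7412 + \left(\left(\left(-703\right) \left(- \frac{109}{146}\right) + \frac{5158}{2239}\right) - 14068\right) = 7412 + \left(\left(\frac{76627}{146} + \frac{5158}{2239}\right) - 14068\right) = 7412 + \left(\frac{172320921}{326894} - 14068\right) = 7412 - \frac{4426423871}{326894} = - \frac{2003485543}{326894}$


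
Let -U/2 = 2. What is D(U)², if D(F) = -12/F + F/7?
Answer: 289/49 ≈ 5.8980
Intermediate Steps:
U = -4 (U = -2*2 = -4)
D(F) = -12/F + F/7 (D(F) = -12/F + F*(⅐) = -12/F + F/7)
D(U)² = (-12/(-4) + (⅐)*(-4))² = (-12*(-¼) - 4/7)² = (3 - 4/7)² = (17/7)² = 289/49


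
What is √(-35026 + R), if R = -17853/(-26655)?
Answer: I*√2765012524215/8885 ≈ 187.15*I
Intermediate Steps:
R = 5951/8885 (R = -17853*(-1/26655) = 5951/8885 ≈ 0.66978)
√(-35026 + R) = √(-35026 + 5951/8885) = √(-311200059/8885) = I*√2765012524215/8885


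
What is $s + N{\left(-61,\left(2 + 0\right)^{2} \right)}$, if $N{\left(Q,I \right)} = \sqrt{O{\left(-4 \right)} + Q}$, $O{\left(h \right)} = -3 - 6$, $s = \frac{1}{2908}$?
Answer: $\frac{1}{2908} + i \sqrt{70} \approx 0.00034388 + 8.3666 i$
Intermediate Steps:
$s = \frac{1}{2908} \approx 0.00034388$
$O{\left(h \right)} = -9$ ($O{\left(h \right)} = -3 - 6 = -9$)
$N{\left(Q,I \right)} = \sqrt{-9 + Q}$
$s + N{\left(-61,\left(2 + 0\right)^{2} \right)} = \frac{1}{2908} + \sqrt{-9 - 61} = \frac{1}{2908} + \sqrt{-70} = \frac{1}{2908} + i \sqrt{70}$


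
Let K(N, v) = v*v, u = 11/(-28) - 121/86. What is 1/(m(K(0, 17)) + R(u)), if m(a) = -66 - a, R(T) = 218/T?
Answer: -2167/1031757 ≈ -0.0021003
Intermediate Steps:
u = -2167/1204 (u = 11*(-1/28) - 121*1/86 = -11/28 - 121/86 = -2167/1204 ≈ -1.7998)
K(N, v) = v²
1/(m(K(0, 17)) + R(u)) = 1/((-66 - 1*17²) + 218/(-2167/1204)) = 1/((-66 - 1*289) + 218*(-1204/2167)) = 1/((-66 - 289) - 262472/2167) = 1/(-355 - 262472/2167) = 1/(-1031757/2167) = -2167/1031757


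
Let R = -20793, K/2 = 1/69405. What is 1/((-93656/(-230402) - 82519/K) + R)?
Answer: -230402/659787551550325 ≈ -3.4921e-10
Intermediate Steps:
K = 2/69405 ≈ 2.8816e-5
1/((-93656/(-230402) - 82519/K) + R) = 1/((-93656/(-230402) - 82519/2/69405) - 20793) = 1/((-93656*(-1/230402) - 82519*69405/2) - 20793) = 1/((46828/115201 - 5727231195/2) - 20793) = 1/(-659782760801539/230402 - 20793) = 1/(-659787551550325/230402) = -230402/659787551550325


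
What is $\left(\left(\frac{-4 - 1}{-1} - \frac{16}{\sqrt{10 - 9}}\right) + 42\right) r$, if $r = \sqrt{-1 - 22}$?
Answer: $31 i \sqrt{23} \approx 148.67 i$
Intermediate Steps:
$r = i \sqrt{23}$ ($r = \sqrt{-23} = i \sqrt{23} \approx 4.7958 i$)
$\left(\left(\frac{-4 - 1}{-1} - \frac{16}{\sqrt{10 - 9}}\right) + 42\right) r = \left(\left(\frac{-4 - 1}{-1} - \frac{16}{\sqrt{10 - 9}}\right) + 42\right) i \sqrt{23} = \left(\left(\left(-5\right) \left(-1\right) - \frac{16}{\sqrt{1}}\right) + 42\right) i \sqrt{23} = \left(\left(5 - \frac{16}{1}\right) + 42\right) i \sqrt{23} = \left(\left(5 - 16\right) + 42\right) i \sqrt{23} = \left(-11 + 42\right) i \sqrt{23} = 31 i \sqrt{23}$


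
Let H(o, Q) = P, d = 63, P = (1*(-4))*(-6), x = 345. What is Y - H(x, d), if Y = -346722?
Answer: -346746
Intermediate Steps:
P = 24 (P = -4*(-6) = 24)
H(o, Q) = 24
Y - H(x, d) = -346722 - 1*24 = -346722 - 24 = -346746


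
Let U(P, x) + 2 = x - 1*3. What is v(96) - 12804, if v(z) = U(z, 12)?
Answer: -12797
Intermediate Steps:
U(P, x) = -5 + x (U(P, x) = -2 + (x - 1*3) = -2 + (x - 3) = -2 + (-3 + x) = -5 + x)
v(z) = 7 (v(z) = -5 + 12 = 7)
v(96) - 12804 = 7 - 12804 = -12797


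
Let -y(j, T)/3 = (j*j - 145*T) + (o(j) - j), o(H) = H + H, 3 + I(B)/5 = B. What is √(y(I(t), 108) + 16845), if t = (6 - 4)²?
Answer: √63735 ≈ 252.46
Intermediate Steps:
t = 4 (t = 2² = 4)
I(B) = -15 + 5*B
o(H) = 2*H
y(j, T) = -3*j - 3*j² + 435*T (y(j, T) = -3*((j*j - 145*T) + (2*j - j)) = -3*((j² - 145*T) + j) = -3*(j + j² - 145*T) = -3*j - 3*j² + 435*T)
√(y(I(t), 108) + 16845) = √((-3*(-15 + 5*4) - 3*(-15 + 5*4)² + 435*108) + 16845) = √((-3*(-15 + 20) - 3*(-15 + 20)² + 46980) + 16845) = √((-3*5 - 3*5² + 46980) + 16845) = √((-15 - 3*25 + 46980) + 16845) = √((-15 - 75 + 46980) + 16845) = √(46890 + 16845) = √63735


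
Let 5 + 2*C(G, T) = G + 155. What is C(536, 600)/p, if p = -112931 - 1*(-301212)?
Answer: 343/188281 ≈ 0.0018217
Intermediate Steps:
C(G, T) = 75 + G/2 (C(G, T) = -5/2 + (G + 155)/2 = -5/2 + (155 + G)/2 = -5/2 + (155/2 + G/2) = 75 + G/2)
p = 188281 (p = -112931 + 301212 = 188281)
C(536, 600)/p = (75 + (½)*536)/188281 = (75 + 268)*(1/188281) = 343*(1/188281) = 343/188281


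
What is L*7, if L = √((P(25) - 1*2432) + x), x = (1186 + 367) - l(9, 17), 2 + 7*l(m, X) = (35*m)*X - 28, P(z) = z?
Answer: I*√79121 ≈ 281.28*I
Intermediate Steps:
l(m, X) = -30/7 + 5*X*m (l(m, X) = -2/7 + ((35*m)*X - 28)/7 = -2/7 + (35*X*m - 28)/7 = -2/7 + (-28 + 35*X*m)/7 = -2/7 + (-4 + 5*X*m) = -30/7 + 5*X*m)
x = 5546/7 (x = (1186 + 367) - (-30/7 + 5*17*9) = 1553 - (-30/7 + 765) = 1553 - 1*5325/7 = 1553 - 5325/7 = 5546/7 ≈ 792.29)
L = I*√79121/7 (L = √((25 - 1*2432) + 5546/7) = √((25 - 2432) + 5546/7) = √(-2407 + 5546/7) = √(-11303/7) = I*√79121/7 ≈ 40.184*I)
L*7 = (I*√79121/7)*7 = I*√79121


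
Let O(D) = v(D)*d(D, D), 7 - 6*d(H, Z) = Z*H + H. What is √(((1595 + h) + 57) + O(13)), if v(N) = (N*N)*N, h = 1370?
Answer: I*√2198058/6 ≈ 247.1*I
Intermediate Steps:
v(N) = N³ (v(N) = N²*N = N³)
d(H, Z) = 7/6 - H/6 - H*Z/6 (d(H, Z) = 7/6 - (Z*H + H)/6 = 7/6 - (H*Z + H)/6 = 7/6 - (H + H*Z)/6 = 7/6 + (-H/6 - H*Z/6) = 7/6 - H/6 - H*Z/6)
O(D) = D³*(7/6 - D/6 - D²/6) (O(D) = D³*(7/6 - D/6 - D*D/6) = D³*(7/6 - D/6 - D²/6))
√(((1595 + h) + 57) + O(13)) = √(((1595 + 1370) + 57) + (⅙)*13³*(7 - 1*13 - 1*13²)) = √((2965 + 57) + (⅙)*2197*(7 - 13 - 1*169)) = √(3022 + (⅙)*2197*(7 - 13 - 169)) = √(3022 + (⅙)*2197*(-175)) = √(3022 - 384475/6) = √(-366343/6) = I*√2198058/6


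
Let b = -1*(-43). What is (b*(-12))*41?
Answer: -21156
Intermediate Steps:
b = 43
(b*(-12))*41 = (43*(-12))*41 = -516*41 = -21156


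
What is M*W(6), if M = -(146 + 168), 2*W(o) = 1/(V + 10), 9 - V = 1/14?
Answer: -2198/265 ≈ -8.2943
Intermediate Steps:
V = 125/14 (V = 9 - 1/14 = 125/14 ≈ 8.9286)
W(o) = 7/265 (W(o) = 1/(2*(125/14 + 10)) = 1/(2*(265/14)) = (½)*(14/265) = 7/265)
M = -314 (M = -1*314 = -314)
M*W(6) = -314*7/265 = -2198/265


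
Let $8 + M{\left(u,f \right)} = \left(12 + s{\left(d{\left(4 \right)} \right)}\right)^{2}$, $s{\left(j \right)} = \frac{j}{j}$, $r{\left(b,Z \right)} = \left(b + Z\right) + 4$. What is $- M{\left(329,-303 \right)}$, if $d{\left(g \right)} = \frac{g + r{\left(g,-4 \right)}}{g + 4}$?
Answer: $-161$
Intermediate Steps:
$r{\left(b,Z \right)} = 4 + Z + b$ ($r{\left(b,Z \right)} = \left(Z + b\right) + 4 = 4 + Z + b$)
$d{\left(g \right)} = \frac{2 g}{4 + g}$ ($d{\left(g \right)} = \frac{g + \left(4 - 4 + g\right)}{g + 4} = \frac{g + g}{4 + g} = \frac{2 g}{4 + g}$)
$s{\left(j \right)} = 1$
$M{\left(u,f \right)} = 161$ ($M{\left(u,f \right)} = -8 + \left(12 + 1\right)^{2} = -8 + 13^{2} = -8 + 169 = 161$)
$- M{\left(329,-303 \right)} = \left(-1\right) 161 = -161$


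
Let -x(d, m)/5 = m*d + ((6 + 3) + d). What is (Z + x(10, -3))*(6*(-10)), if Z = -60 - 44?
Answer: 2940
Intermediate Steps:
x(d, m) = -45 - 5*d - 5*d*m (x(d, m) = -5*(m*d + ((6 + 3) + d)) = -5*(d*m + (9 + d)) = -5*(9 + d + d*m) = -45 - 5*d - 5*d*m)
Z = -104
(Z + x(10, -3))*(6*(-10)) = (-104 + (-45 - 5*10 - 5*10*(-3)))*(6*(-10)) = (-104 + (-45 - 50 + 150))*(-60) = (-104 + 55)*(-60) = -49*(-60) = 2940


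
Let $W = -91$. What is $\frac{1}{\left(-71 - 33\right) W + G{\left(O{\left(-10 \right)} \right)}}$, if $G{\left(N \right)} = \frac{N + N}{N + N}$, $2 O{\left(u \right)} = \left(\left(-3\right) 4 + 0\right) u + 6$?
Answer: $\frac{1}{9465} \approx 0.00010565$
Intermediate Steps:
$O{\left(u \right)} = 3 - 6 u$ ($O{\left(u \right)} = \frac{\left(\left(-3\right) 4 + 0\right) u + 6}{2} = \frac{\left(-12 + 0\right) u + 6}{2} = \frac{- 12 u + 6}{2} = \frac{6 - 12 u}{2} = 3 - 6 u$)
$G{\left(N \right)} = 1$ ($G{\left(N \right)} = \frac{2 N}{2 N} = 2 N \frac{1}{2 N} = 1$)
$\frac{1}{\left(-71 - 33\right) W + G{\left(O{\left(-10 \right)} \right)}} = \frac{1}{\left(-71 - 33\right) \left(-91\right) + 1} = \frac{1}{\left(-104\right) \left(-91\right) + 1} = \frac{1}{9464 + 1} = \frac{1}{9465}$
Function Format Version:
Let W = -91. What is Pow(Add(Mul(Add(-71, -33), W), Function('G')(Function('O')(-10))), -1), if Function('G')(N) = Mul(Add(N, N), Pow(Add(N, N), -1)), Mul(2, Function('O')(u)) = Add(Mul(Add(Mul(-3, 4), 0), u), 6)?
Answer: Rational(1, 9465) ≈ 0.00010565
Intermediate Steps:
Function('O')(u) = Add(3, Mul(-6, u)) (Function('O')(u) = Mul(Rational(1, 2), Add(Mul(Add(Mul(-3, 4), 0), u), 6)) = Mul(Rational(1, 2), Add(Mul(Add(-12, 0), u), 6)) = Mul(Rational(1, 2), Add(Mul(-12, u), 6)) = Mul(Rational(1, 2), Add(6, Mul(-12, u))) = Add(3, Mul(-6, u)))
Function('G')(N) = 1 (Function('G')(N) = Mul(Mul(2, N), Pow(Mul(2, N), -1)) = Mul(Mul(2, N), Mul(Rational(1, 2), Pow(N, -1))) = 1)
Pow(Add(Mul(Add(-71, -33), W), Function('G')(Function('O')(-10))), -1) = Pow(Add(Mul(Add(-71, -33), -91), 1), -1) = Pow(Add(Mul(-104, -91), 1), -1) = Pow(Add(9464, 1), -1) = Pow(9465, -1) = Rational(1, 9465)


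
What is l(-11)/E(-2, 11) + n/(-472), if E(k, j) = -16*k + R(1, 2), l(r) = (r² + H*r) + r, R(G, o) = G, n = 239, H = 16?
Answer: -1183/472 ≈ -2.5064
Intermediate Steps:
l(r) = r² + 17*r (l(r) = (r² + 16*r) + r = r² + 17*r)
E(k, j) = 1 - 16*k (E(k, j) = -16*k + 1 = 1 - 16*k)
l(-11)/E(-2, 11) + n/(-472) = (-11*(17 - 11))/(1 - 16*(-2)) + 239/(-472) = (-11*6)/(1 + 32) + 239*(-1/472) = -66/33 - 239/472 = -66*1/33 - 239/472 = -2 - 239/472 = -1183/472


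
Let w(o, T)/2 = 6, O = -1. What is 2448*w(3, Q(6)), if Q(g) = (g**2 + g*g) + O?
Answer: 29376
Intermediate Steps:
Q(g) = -1 + 2*g**2 (Q(g) = (g**2 + g*g) - 1 = (g**2 + g**2) - 1 = 2*g**2 - 1 = -1 + 2*g**2)
w(o, T) = 12 (w(o, T) = 2*6 = 12)
2448*w(3, Q(6)) = 2448*12 = 29376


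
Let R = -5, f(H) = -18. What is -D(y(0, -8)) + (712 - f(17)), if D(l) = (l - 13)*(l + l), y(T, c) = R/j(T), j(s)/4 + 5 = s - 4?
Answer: 475355/648 ≈ 733.57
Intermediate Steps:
j(s) = -36 + 4*s (j(s) = -20 + 4*(s - 4) = -20 + 4*(-4 + s) = -20 + (-16 + 4*s) = -36 + 4*s)
y(T, c) = -5/(-36 + 4*T)
D(l) = 2*l*(-13 + l) (D(l) = (-13 + l)*(2*l) = 2*l*(-13 + l))
-D(y(0, -8)) + (712 - f(17)) = -2*(-5/(-36 + 4*0))*(-13 - 5/(-36 + 4*0)) + (712 - 1*(-18)) = -2*(-5/(-36 + 0))*(-13 - 5/(-36 + 0)) + (712 + 18) = -2*(-5/(-36))*(-13 - 5/(-36)) + 730 = -2*(-5*(-1/36))*(-13 - 5*(-1/36)) + 730 = -2*5*(-13 + 5/36)/36 + 730 = -2*5*(-463)/(36*36) + 730 = -1*(-2315/648) + 730 = 2315/648 + 730 = 475355/648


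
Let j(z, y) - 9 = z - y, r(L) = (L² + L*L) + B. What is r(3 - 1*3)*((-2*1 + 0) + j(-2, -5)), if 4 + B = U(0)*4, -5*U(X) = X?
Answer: -40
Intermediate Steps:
U(X) = -X/5
B = -4 (B = -4 - ⅕*0*4 = -4 + 0*4 = -4 + 0 = -4)
r(L) = -4 + 2*L² (r(L) = (L² + L*L) - 4 = (L² + L²) - 4 = 2*L² - 4 = -4 + 2*L²)
j(z, y) = 9 + z - y (j(z, y) = 9 + (z - y) = 9 + z - y)
r(3 - 1*3)*((-2*1 + 0) + j(-2, -5)) = (-4 + 2*(3 - 1*3)²)*((-2*1 + 0) + (9 - 2 - 1*(-5))) = (-4 + 2*(3 - 3)²)*((-2 + 0) + (9 - 2 + 5)) = (-4 + 2*0²)*(-2 + 12) = (-4 + 2*0)*10 = (-4 + 0)*10 = -4*10 = -40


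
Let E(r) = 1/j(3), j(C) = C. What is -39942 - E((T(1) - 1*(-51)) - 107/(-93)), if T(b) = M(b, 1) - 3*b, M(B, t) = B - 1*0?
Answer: -119827/3 ≈ -39942.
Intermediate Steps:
M(B, t) = B (M(B, t) = B + 0 = B)
T(b) = -2*b (T(b) = b - 3*b = -2*b)
E(r) = 1/3
-39942 - E((T(1) - 1*(-51)) - 107/(-93)) = -39942 - 1*1/3 = -39942 - 1/3 = -119827/3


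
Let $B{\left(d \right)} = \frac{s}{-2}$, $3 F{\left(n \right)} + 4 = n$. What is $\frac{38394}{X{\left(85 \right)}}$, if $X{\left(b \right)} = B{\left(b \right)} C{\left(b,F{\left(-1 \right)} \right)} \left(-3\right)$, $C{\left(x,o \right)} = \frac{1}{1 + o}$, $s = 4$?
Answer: $-4266$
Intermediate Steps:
$F{\left(n \right)} = - \frac{4}{3} + \frac{n}{3}$
$B{\left(d \right)} = -2$ ($B{\left(d \right)} = \frac{4}{-2} = 4 \left(- \frac{1}{2}\right) = -2$)
$X{\left(b \right)} = -9$ ($X{\left(b \right)} = - \frac{2}{1 + \left(- \frac{4}{3} + \frac{1}{3} \left(-1\right)\right)} \left(-3\right) = - \frac{2}{1 - \frac{5}{3}} \left(-3\right) = - \frac{2}{- \frac{2}{3}} \left(-3\right) = \left(-2\right) \left(- \frac{3}{2}\right) \left(-3\right) = 3 \left(-3\right) = -9$)
$\frac{38394}{X{\left(85 \right)}} = \frac{38394}{-9} = 38394 \left(- \frac{1}{9}\right) = -4266$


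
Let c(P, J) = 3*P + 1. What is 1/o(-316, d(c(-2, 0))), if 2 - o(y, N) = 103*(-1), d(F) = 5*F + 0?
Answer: 1/105 ≈ 0.0095238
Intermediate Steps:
c(P, J) = 1 + 3*P
d(F) = 5*F
o(y, N) = 105 (o(y, N) = 2 - 103*(-1) = 2 - 1*(-103) = 2 + 103 = 105)
1/o(-316, d(c(-2, 0))) = 1/105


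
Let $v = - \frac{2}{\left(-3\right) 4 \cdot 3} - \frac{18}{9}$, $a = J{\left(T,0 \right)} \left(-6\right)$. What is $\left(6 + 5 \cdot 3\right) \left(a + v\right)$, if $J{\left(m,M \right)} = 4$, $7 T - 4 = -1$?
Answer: $- \frac{3269}{6} \approx -544.83$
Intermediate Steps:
$T = \frac{3}{7}$ ($T = \frac{4}{7} + \frac{1}{7} \left(-1\right) = \frac{4}{7} - \frac{1}{7} = \frac{3}{7} \approx 0.42857$)
$a = -24$ ($a = 4 \left(-6\right) = -24$)
$v = - \frac{35}{18}$ ($v = - \frac{2}{\left(-12\right) 3} - 2 = - \frac{2}{-36} - 2 = \left(-2\right) \left(- \frac{1}{36}\right) - 2 = \frac{1}{18} - 2 = - \frac{35}{18} \approx -1.9444$)
$\left(6 + 5 \cdot 3\right) \left(a + v\right) = \left(6 + 5 \cdot 3\right) \left(-24 - \frac{35}{18}\right) = \left(6 + 15\right) \left(- \frac{467}{18}\right) = 21 \left(- \frac{467}{18}\right) = - \frac{3269}{6}$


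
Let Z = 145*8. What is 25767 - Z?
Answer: 24607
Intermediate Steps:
Z = 1160
25767 - Z = 25767 - 1*1160 = 25767 - 1160 = 24607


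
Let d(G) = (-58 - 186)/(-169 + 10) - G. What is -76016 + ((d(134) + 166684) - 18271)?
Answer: 11490061/159 ≈ 72265.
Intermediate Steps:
d(G) = 244/159 - G (d(G) = -244/(-159) - G = -244*(-1/159) - G = 244/159 - G)
-76016 + ((d(134) + 166684) - 18271) = -76016 + (((244/159 - 1*134) + 166684) - 18271) = -76016 + (((244/159 - 134) + 166684) - 18271) = -76016 + ((-21062/159 + 166684) - 18271) = -76016 + (26481694/159 - 18271) = -76016 + 23576605/159 = 11490061/159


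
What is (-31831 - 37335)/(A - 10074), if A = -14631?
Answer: 69166/24705 ≈ 2.7997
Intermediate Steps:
(-31831 - 37335)/(A - 10074) = (-31831 - 37335)/(-14631 - 10074) = -69166/(-24705) = -69166*(-1/24705) = 69166/24705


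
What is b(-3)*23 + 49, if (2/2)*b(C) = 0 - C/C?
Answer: 26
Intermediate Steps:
b(C) = -1 (b(C) = 0 - C/C = 0 - 1*1 = 0 - 1 = -1)
b(-3)*23 + 49 = -1*23 + 49 = -23 + 49 = 26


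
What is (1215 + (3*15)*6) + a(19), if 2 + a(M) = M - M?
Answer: 1483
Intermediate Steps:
a(M) = -2 (a(M) = -2 + (M - M) = -2 + 0 = -2)
(1215 + (3*15)*6) + a(19) = (1215 + (3*15)*6) - 2 = (1215 + 45*6) - 2 = (1215 + 270) - 2 = 1485 - 2 = 1483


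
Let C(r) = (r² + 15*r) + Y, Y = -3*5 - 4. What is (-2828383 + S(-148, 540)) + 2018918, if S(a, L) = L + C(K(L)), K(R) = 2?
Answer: -808910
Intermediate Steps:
Y = -19 (Y = -15 - 4 = -19)
C(r) = -19 + r² + 15*r (C(r) = (r² + 15*r) - 19 = -19 + r² + 15*r)
S(a, L) = 15 + L (S(a, L) = L + (-19 + 2² + 15*2) = L + (-19 + 4 + 30) = L + 15 = 15 + L)
(-2828383 + S(-148, 540)) + 2018918 = (-2828383 + (15 + 540)) + 2018918 = (-2828383 + 555) + 2018918 = -2827828 + 2018918 = -808910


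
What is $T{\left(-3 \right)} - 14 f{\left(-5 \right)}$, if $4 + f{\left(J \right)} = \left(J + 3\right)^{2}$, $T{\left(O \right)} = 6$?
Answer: $6$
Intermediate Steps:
$f{\left(J \right)} = -4 + \left(3 + J\right)^{2}$ ($f{\left(J \right)} = -4 + \left(J + 3\right)^{2} = -4 + \left(3 + J\right)^{2}$)
$T{\left(-3 \right)} - 14 f{\left(-5 \right)} = 6 - 14 \left(-4 + \left(3 - 5\right)^{2}\right) = 6 - 14 \left(-4 + \left(-2\right)^{2}\right) = 6 - 14 \left(-4 + 4\right) = 6 - 0 = 6 + 0 = 6$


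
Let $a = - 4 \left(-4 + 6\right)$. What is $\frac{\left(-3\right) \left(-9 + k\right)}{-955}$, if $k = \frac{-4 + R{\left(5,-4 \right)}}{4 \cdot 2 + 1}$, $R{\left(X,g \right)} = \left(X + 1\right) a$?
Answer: $- \frac{133}{2865} \approx -0.046422$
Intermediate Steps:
$a = -8$ ($a = \left(-4\right) 2 = -8$)
$R{\left(X,g \right)} = -8 - 8 X$ ($R{\left(X,g \right)} = \left(X + 1\right) \left(-8\right) = \left(1 + X\right) \left(-8\right) = -8 - 8 X$)
$k = - \frac{52}{9}$ ($k = \frac{-4 - 48}{4 \cdot 2 + 1} = \frac{-4 - 48}{8 + 1} = \frac{-4 - 48}{9} = \left(-52\right) \frac{1}{9} = - \frac{52}{9} \approx -5.7778$)
$\frac{\left(-3\right) \left(-9 + k\right)}{-955} = \frac{\left(-3\right) \left(-9 - \frac{52}{9}\right)}{-955} = \left(-3\right) \left(- \frac{133}{9}\right) \left(- \frac{1}{955}\right) = \frac{133}{3} \left(- \frac{1}{955}\right) = - \frac{133}{2865}$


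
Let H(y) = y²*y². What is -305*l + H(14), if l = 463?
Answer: -102799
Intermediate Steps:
H(y) = y⁴
-305*l + H(14) = -305*463 + 14⁴ = -141215 + 38416 = -102799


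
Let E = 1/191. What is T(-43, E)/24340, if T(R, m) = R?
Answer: -43/24340 ≈ -0.0017666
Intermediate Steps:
E = 1/191 ≈ 0.0052356
T(-43, E)/24340 = -43/24340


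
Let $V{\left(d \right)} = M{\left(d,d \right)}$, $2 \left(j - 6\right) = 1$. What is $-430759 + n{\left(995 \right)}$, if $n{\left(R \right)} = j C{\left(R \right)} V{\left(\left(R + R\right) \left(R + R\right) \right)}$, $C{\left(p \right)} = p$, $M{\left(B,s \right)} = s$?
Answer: $25611515991$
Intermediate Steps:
$j = \frac{13}{2}$ ($j = 6 + \frac{1}{2} \cdot 1 = 6 + \frac{1}{2} = \frac{13}{2} \approx 6.5$)
$V{\left(d \right)} = d$
$n{\left(R \right)} = 26 R^{3}$ ($n{\left(R \right)} = \frac{13 R}{2} \left(R + R\right) \left(R + R\right) = \frac{13 R}{2} \cdot 2 R 2 R = \frac{13 R}{2} \cdot 4 R^{2} = 26 R^{3}$)
$-430759 + n{\left(995 \right)} = -430759 + 26 \cdot 995^{3} = -430759 + 26 \cdot 985074875 = -430759 + 25611946750 = 25611515991$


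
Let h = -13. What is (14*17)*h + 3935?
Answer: 841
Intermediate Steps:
(14*17)*h + 3935 = (14*17)*(-13) + 3935 = 238*(-13) + 3935 = -3094 + 3935 = 841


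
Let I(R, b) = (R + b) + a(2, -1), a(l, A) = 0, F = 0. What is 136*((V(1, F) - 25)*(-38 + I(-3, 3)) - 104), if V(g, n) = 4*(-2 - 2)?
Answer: 197744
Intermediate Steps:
I(R, b) = R + b (I(R, b) = (R + b) + 0 = R + b)
V(g, n) = -16 (V(g, n) = 4*(-4) = -16)
136*((V(1, F) - 25)*(-38 + I(-3, 3)) - 104) = 136*((-16 - 25)*(-38 + (-3 + 3)) - 104) = 136*(-41*(-38 + 0) - 104) = 136*(-41*(-38) - 104) = 136*(1558 - 104) = 136*1454 = 197744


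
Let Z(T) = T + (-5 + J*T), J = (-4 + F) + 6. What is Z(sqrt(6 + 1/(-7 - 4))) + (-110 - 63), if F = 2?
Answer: -178 + 5*sqrt(715)/11 ≈ -165.85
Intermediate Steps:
J = 4 (J = (-4 + 2) + 6 = -2 + 6 = 4)
Z(T) = -5 + 5*T (Z(T) = T + (-5 + 4*T) = -5 + 5*T)
Z(sqrt(6 + 1/(-7 - 4))) + (-110 - 63) = (-5 + 5*sqrt(6 + 1/(-7 - 4))) + (-110 - 63) = (-5 + 5*sqrt(6 + 1/(-11))) - 173 = (-5 + 5*sqrt(6 - 1/11)) - 173 = (-5 + 5*sqrt(65/11)) - 173 = (-5 + 5*(sqrt(715)/11)) - 173 = (-5 + 5*sqrt(715)/11) - 173 = -178 + 5*sqrt(715)/11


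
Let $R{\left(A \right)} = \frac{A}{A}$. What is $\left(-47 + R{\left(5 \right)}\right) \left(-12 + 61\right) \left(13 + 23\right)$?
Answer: $-81144$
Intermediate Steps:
$R{\left(A \right)} = 1$
$\left(-47 + R{\left(5 \right)}\right) \left(-12 + 61\right) \left(13 + 23\right) = \left(-47 + 1\right) \left(-12 + 61\right) \left(13 + 23\right) = - 46 \cdot 49 \cdot 36 = \left(-46\right) 1764 = -81144$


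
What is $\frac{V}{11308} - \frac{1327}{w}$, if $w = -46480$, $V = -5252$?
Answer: $- \frac{57276811}{131398960} \approx -0.4359$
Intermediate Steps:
$\frac{V}{11308} - \frac{1327}{w} = - \frac{5252}{11308} - \frac{1327}{-46480} = \left(-5252\right) \frac{1}{11308} - - \frac{1327}{46480} = - \frac{1313}{2827} + \frac{1327}{46480} = - \frac{57276811}{131398960}$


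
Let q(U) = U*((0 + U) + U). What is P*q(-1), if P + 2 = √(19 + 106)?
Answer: -4 + 10*√5 ≈ 18.361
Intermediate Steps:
P = -2 + 5*√5 (P = -2 + √(19 + 106) = -2 + √125 = -2 + 5*√5 ≈ 9.1803)
q(U) = 2*U² (q(U) = U*(U + U) = U*(2*U) = 2*U²)
P*q(-1) = (-2 + 5*√5)*(2*(-1)²) = (-2 + 5*√5)*(2*1) = (-2 + 5*√5)*2 = -4 + 10*√5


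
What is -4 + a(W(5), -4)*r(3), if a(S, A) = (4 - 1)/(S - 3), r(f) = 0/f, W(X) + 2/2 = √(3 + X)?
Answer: -4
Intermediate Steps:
W(X) = -1 + √(3 + X)
r(f) = 0
a(S, A) = 3/(-3 + S)
-4 + a(W(5), -4)*r(3) = -4 + (3/(-3 + (-1 + √(3 + 5))))*0 = -4 + (3/(-3 + (-1 + √8)))*0 = -4 + (3/(-3 + (-1 + 2*√2)))*0 = -4 + (3/(-4 + 2*√2))*0 = -4 + 0 = -4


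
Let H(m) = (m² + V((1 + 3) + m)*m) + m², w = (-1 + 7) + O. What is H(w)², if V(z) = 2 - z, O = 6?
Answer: 14400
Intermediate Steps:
w = 12 (w = (-1 + 7) + 6 = 6 + 6 = 12)
H(m) = 2*m² + m*(-2 - m) (H(m) = (m² + (2 - ((1 + 3) + m))*m) + m² = (m² + (2 - (4 + m))*m) + m² = (m² + (2 + (-4 - m))*m) + m² = (m² + (-2 - m)*m) + m² = (m² + m*(-2 - m)) + m² = 2*m² + m*(-2 - m))
H(w)² = (12*(-2 + 12))² = (12*10)² = 120² = 14400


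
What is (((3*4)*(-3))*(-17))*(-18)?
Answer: -11016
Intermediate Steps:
(((3*4)*(-3))*(-17))*(-18) = ((12*(-3))*(-17))*(-18) = -36*(-17)*(-18) = 612*(-18) = -11016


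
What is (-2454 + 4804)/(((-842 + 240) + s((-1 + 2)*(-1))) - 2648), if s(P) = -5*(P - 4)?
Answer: -94/129 ≈ -0.72868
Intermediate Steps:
s(P) = 20 - 5*P (s(P) = -5*(-4 + P) = 20 - 5*P)
(-2454 + 4804)/(((-842 + 240) + s((-1 + 2)*(-1))) - 2648) = (-2454 + 4804)/(((-842 + 240) + (20 - 5*(-1 + 2)*(-1))) - 2648) = 2350/((-602 + (20 - 5*(-1))) - 2648) = 2350/((-602 + (20 + 5)) - 2648) = 2350/((-602 + 25) - 2648) = 2350/(-577 - 2648) = 2350/(-3225) = 2350*(-1/3225) = -94/129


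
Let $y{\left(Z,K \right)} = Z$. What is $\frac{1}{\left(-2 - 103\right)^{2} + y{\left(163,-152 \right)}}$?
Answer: $\frac{1}{11188} \approx 8.9381 \cdot 10^{-5}$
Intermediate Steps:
$\frac{1}{\left(-2 - 103\right)^{2} + y{\left(163,-152 \right)}} = \frac{1}{\left(-2 - 103\right)^{2} + 163} = \frac{1}{\left(-105\right)^{2} + 163} = \frac{1}{11025 + 163} = \frac{1}{11188}$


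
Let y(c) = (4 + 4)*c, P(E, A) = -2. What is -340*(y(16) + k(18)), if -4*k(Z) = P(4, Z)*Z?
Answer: -46580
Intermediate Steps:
y(c) = 8*c
k(Z) = Z/2 (k(Z) = -(-1)*Z/2 = Z/2)
-340*(y(16) + k(18)) = -340*(8*16 + (½)*18) = -340*(128 + 9) = -340*137 = -46580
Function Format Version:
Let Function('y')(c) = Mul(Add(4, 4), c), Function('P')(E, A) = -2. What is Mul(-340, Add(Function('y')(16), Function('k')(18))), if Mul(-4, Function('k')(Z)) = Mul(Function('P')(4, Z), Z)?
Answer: -46580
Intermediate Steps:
Function('y')(c) = Mul(8, c)
Function('k')(Z) = Mul(Rational(1, 2), Z) (Function('k')(Z) = Mul(Rational(-1, 4), Mul(-2, Z)) = Mul(Rational(1, 2), Z))
Mul(-340, Add(Function('y')(16), Function('k')(18))) = Mul(-340, Add(Mul(8, 16), Mul(Rational(1, 2), 18))) = Mul(-340, Add(128, 9)) = Mul(-340, 137) = -46580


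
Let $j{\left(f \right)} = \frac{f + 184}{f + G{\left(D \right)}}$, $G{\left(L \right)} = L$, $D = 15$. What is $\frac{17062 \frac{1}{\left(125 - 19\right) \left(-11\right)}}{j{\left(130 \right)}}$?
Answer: $- \frac{1236995}{183062} \approx -6.7572$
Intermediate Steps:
$j{\left(f \right)} = \frac{184 + f}{15 + f}$ ($j{\left(f \right)} = \frac{f + 184}{f + 15} = \frac{184 + f}{15 + f}$)
$\frac{17062 \frac{1}{\left(125 - 19\right) \left(-11\right)}}{j{\left(130 \right)}} = \frac{17062 \frac{1}{\left(125 - 19\right) \left(-11\right)}}{\frac{1}{15 + 130} \left(184 + 130\right)} = \frac{17062 \frac{1}{106 \left(-11\right)}}{\frac{1}{145} \cdot 314} = \frac{17062 \frac{1}{-1166}}{\frac{1}{145} \cdot 314} = \frac{17062 \left(- \frac{1}{1166}\right)}{\frac{314}{145}} = \left(- \frac{8531}{583}\right) \frac{145}{314} = - \frac{1236995}{183062}$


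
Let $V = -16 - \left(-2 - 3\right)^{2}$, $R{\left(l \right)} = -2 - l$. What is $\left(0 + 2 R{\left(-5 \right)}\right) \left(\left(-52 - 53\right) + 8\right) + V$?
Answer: $-623$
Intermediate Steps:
$V = -41$ ($V = -16 - \left(-5\right)^{2} = -16 - 25 = -41$)
$\left(0 + 2 R{\left(-5 \right)}\right) \left(\left(-52 - 53\right) + 8\right) + V = \left(0 + 2 \left(-2 - -5\right)\right) \left(\left(-52 - 53\right) + 8\right) - 41 = \left(0 + 2 \left(-2 + 5\right)\right) \left(-105 + 8\right) - 41 = \left(0 + 2 \cdot 3\right) \left(-97\right) - 41 = \left(0 + 6\right) \left(-97\right) - 41 = 6 \left(-97\right) - 41 = -582 - 41 = -623$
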